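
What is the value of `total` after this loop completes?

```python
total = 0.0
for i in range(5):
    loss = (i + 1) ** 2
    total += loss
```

Sum of squared losses 1² + 2² + ... + 5²
`total` takes the values: 0.0 → 1.0 → 5.0 → 14.0 → 30.0 → 55.0

Answer: 55.0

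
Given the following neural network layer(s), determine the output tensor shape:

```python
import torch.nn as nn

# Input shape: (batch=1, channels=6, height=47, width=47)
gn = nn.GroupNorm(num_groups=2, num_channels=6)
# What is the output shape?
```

Input: (1, 6, 47, 47) -> Output: (1, 6, 47, 47)

Answer: (1, 6, 47, 47)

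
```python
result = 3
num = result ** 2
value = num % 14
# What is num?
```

Trace:
`result = 3` → result = 3
`num = result ** 2` → num = 9
`value = num % 14` → value = 9
So num = 9

Answer: 9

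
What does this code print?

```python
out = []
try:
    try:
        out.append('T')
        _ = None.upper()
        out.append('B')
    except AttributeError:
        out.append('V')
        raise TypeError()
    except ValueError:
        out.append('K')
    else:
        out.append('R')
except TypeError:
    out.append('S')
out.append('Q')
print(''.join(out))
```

Execution trace: 'T' (try body) → 'V' (except AttributeError) → 'S' (outer except TypeError) → 'Q' (after the try/except). Output: TVSQ

Answer: TVSQ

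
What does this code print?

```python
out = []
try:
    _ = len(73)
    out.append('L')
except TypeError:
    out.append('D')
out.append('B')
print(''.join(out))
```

Execution trace: 'D' (except TypeError) → 'B' (after the try/except). Output: DB

Answer: DB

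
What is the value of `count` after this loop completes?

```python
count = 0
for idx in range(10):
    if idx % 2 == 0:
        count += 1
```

Count numbers divisible by 2 in range(10)
`count` takes the values: 0 → 1 → 2 → 3 → 4 → 5

Answer: 5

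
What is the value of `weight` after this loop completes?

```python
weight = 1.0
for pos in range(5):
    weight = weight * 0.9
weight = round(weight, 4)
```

Exponential decay: 1.0 * 0.9^5
`weight` takes the values: 1.0 → 0.9 → 0.81 → 0.729 → 0.6561 → 0.59049 → 0.5905

Answer: 0.5905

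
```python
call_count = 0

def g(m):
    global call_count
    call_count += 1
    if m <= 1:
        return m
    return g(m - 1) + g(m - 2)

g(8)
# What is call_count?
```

Calls(m) = 1 + Calls(m-1) + Calls(m-2); Calls(0)=Calls(1)=1. For m=8 this gives 67.

Answer: 67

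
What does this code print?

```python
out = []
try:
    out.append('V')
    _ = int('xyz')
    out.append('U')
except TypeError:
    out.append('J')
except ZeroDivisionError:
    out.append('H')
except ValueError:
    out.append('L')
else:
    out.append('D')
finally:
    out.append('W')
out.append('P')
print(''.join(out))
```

Execution trace: 'V' (try body) → 'L' (except ValueError) → 'W' (finally) → 'P' (after the try/except). Output: VLWP

Answer: VLWP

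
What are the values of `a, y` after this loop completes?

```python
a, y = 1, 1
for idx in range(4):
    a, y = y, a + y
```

Fibonacci: after 4 iterations
`a, y` takes the values: (1, 1) → (1, 2) → (2, 3) → (3, 5) → (5, 8)

Answer: 5, 8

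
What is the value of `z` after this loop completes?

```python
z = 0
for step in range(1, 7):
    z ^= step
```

XOR of 1 to 6
`z` takes the values: 0 → 1 → 3 → 0 → 4 → 1 → 7

Answer: 7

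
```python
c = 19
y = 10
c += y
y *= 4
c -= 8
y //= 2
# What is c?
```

Trace:
`c = 19` → c = 19
`y = 10` → y = 10
`c += y` → c = 29
`y *= 4` → y = 40
`c -= 8` → c = 21
`y //= 2` → y = 20
So c = 21

Answer: 21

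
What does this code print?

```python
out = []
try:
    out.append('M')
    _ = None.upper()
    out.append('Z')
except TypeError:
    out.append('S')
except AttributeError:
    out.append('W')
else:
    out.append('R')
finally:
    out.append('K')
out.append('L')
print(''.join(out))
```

Execution trace: 'M' (try body) → 'W' (except AttributeError) → 'K' (finally) → 'L' (after the try/except). Output: MWKL

Answer: MWKL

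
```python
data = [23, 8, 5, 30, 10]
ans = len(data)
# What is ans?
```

Trace:
`data = [23, 8, 5, 30, 10]` → data = [23, 8, 5, 30, 10]
`ans = len(data)` → ans = 5
So ans = 5

Answer: 5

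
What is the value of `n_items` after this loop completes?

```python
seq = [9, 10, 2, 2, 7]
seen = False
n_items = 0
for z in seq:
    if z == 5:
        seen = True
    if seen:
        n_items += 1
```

Count elements after first 5 in [9, 10, 2, 2, 7]
`n_items` takes the values: 0

Answer: 0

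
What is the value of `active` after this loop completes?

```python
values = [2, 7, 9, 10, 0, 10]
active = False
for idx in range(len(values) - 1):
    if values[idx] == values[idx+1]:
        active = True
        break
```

Check consecutive duplicates in [2, 7, 9, 10, 0, 10]
`active` takes the values: False

Answer: False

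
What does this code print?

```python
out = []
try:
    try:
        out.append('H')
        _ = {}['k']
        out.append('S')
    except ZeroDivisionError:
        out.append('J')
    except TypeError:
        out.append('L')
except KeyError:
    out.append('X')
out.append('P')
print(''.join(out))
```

Execution trace: 'H' (try body) → 'X' (outer except KeyError) → 'P' (after the try/except). Output: HXP

Answer: HXP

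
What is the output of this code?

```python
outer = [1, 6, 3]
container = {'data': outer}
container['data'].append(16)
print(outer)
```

Key concept: dict holds reference to list.
Step by step:
`outer = [1, 6, 3]` → outer = [1, 6, 3]
`container = {'data': outer}` → container = {'data': [1, 6, 3]}
`container['data'].append(16)` → outer = [1, 6, 3, 16]; container = {'data': [1, 6, 3, 16]}
`print(outer)` → prints [1, 6, 3, 16]

Answer: [1, 6, 3, 16]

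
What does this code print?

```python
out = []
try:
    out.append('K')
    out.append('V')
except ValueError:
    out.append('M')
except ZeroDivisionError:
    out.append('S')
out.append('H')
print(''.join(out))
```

Execution trace: 'K' (try body) → 'V' (try body, no exception) → 'H' (after the try/except). Output: KVH

Answer: KVH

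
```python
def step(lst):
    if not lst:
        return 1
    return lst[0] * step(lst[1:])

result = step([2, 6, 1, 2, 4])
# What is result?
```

Product over [2, 6, 1, 2, 4] = 2 * 6 * 1 * 2 * 4 = 96

Answer: 96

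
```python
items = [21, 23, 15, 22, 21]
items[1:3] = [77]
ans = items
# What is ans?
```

Trace:
`items = [21, 23, 15, 22, 21]` → items = [21, 23, 15, 22, 21]
`items[1:3] = [77]` → items = [21, 77, 22, 21]
`ans = items` → ans = [21, 77, 22, 21]
So ans = [21, 77, 22, 21]

Answer: [21, 77, 22, 21]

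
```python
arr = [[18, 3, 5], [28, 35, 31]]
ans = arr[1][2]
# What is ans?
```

Trace:
`arr = [[18, 3, 5], [28, 35, 31]]` → arr = [[18, 3, 5], [28, 35, 31]]
`ans = arr[1][2]` → ans = 31
So ans = 31

Answer: 31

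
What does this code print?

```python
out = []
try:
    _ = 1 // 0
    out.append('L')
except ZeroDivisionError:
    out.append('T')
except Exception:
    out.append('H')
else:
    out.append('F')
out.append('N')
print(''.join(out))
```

Execution trace: 'T' (except ZeroDivisionError) → 'N' (after the try/except). Output: TN

Answer: TN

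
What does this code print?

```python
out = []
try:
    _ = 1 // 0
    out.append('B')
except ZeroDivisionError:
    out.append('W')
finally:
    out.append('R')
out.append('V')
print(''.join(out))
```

Execution trace: 'W' (except ZeroDivisionError) → 'R' (finally) → 'V' (after the try/except). Output: WRV

Answer: WRV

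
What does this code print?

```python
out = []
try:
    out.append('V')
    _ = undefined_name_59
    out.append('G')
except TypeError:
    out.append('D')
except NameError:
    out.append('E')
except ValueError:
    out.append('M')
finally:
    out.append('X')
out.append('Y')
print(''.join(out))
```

Execution trace: 'V' (try body) → 'E' (except NameError) → 'X' (finally) → 'Y' (after the try/except). Output: VEXY

Answer: VEXY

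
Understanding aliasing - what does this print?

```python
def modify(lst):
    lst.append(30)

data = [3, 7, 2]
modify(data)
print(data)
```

Key concept: function modifies passed list.
Step by step:
`data = [3, 7, 2]` → data = [3, 7, 2]
`modify(data)` → data = [3, 7, 2, 30]
`print(data)` → prints [3, 7, 2, 30]

Answer: [3, 7, 2, 30]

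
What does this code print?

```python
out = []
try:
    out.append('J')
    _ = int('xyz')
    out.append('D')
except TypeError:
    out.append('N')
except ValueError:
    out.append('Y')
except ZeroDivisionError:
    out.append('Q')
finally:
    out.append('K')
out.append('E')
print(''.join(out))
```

Execution trace: 'J' (try body) → 'Y' (except ValueError) → 'K' (finally) → 'E' (after the try/except). Output: JYKE

Answer: JYKE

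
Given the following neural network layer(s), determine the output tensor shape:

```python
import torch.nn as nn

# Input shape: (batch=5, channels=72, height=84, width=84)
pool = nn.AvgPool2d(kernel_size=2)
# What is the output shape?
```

Input: (5, 72, 84, 84) -> Output: (5, 72, 42, 42)

Answer: (5, 72, 42, 42)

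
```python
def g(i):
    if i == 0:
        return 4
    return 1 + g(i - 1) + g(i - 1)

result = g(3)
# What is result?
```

g(i) = 1 + 2·g(i-1), g(0)=4. Closed form: (4+1)·2^3 - 1 = 39.

Answer: 39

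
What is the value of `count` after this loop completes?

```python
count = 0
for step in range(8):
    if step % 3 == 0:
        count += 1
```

Count numbers divisible by 3 in range(8)
`count` takes the values: 0 → 1 → 2 → 3

Answer: 3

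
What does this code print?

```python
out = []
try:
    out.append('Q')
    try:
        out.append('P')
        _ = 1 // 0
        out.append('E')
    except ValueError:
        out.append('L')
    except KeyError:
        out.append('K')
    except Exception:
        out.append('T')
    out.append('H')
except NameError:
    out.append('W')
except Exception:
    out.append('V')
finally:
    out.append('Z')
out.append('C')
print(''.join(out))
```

Execution trace: 'Q' (try body) → 'P' (inner try body) → 'T' (inner except Exception) → 'H' (try body, no exception) → 'Z' (finally) → 'C' (after the try/except). Output: QPTHZC

Answer: QPTHZC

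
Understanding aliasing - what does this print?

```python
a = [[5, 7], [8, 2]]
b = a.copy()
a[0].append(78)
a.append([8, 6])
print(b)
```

Key concept: shallow copy with nested lists.
Step by step:
`a = [[5, 7], [8, 2]]` → a = [[5, 7], [8, 2]]
`b = a.copy()` → b = [[5, 7], [8, 2]]
`a[0].append(78)` → a = [[5, 7, 78], [8, 2]]; b = [[5, 7, 78], [8, 2]]
`a.append([8, 6])` → a = [[5, 7, 78], [8, 2], [8, 6]]
`print(b)` → prints [[5, 7, 78], [8, 2]]

Answer: [[5, 7, 78], [8, 2]]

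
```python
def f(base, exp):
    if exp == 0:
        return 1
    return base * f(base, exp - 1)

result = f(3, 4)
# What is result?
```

f(3, 4) = 3 * 3 * 3 * 3 = 81

Answer: 81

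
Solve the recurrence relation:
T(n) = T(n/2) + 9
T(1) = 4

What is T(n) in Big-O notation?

Each step divides n by 2 and adds 9. After log_2(n) steps we reach T(1)=4. So T(n) = 9·log_2(n) + 4 = O(log n).

Answer: O(log n)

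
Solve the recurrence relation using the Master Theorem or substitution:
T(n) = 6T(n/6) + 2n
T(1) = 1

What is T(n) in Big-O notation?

By Master Theorem: a=6, b=6, f(n)=2n. Since log_6(6) = 1 and f(n) = Θ(n^1), Case 2 applies. T(n) = O(n log n).

Answer: O(n log n)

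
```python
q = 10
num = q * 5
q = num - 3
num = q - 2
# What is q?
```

Trace:
`q = 10` → q = 10
`num = q * 5` → num = 50
`q = num - 3` → q = 47
`num = q - 2` → num = 45
So q = 47

Answer: 47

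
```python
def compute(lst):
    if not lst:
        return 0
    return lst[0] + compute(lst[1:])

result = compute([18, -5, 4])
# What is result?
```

18 + (-5) + 4 + 0 = 17

Answer: 17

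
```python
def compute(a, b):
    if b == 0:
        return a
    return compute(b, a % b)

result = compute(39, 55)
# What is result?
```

compute(39, 55) -> compute(55, 39) -> compute(39, 16) -> compute(16, 7) -> compute(7, 2) -> compute(2, 1) -> compute(1, 0) -> 1

Answer: 1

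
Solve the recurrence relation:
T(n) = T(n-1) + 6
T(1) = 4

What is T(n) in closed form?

Unrolling: T(n) = T(1) + 6·(n-1) = 4 + 6(n-1) = 6n - 2.

Answer: T(n) = 6n - 2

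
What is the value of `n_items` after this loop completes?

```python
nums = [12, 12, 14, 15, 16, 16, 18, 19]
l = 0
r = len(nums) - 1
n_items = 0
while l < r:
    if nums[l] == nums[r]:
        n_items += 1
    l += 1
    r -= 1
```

Count matching pairs from ends
`n_items` takes the values: 0

Answer: 0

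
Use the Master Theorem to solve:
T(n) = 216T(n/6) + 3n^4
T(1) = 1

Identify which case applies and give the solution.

a=216, b=6, f(n)=3n^4. log_6(216) = 3. Since c=4 > 3 and the regularity condition holds (216(n/6)^4 = (216/6^4)n^4 with 216/6^4 < 1), Case 3 applies: T(n) = Θ(f(n)) = O(n^4).

Answer: O(n^4) - Case 3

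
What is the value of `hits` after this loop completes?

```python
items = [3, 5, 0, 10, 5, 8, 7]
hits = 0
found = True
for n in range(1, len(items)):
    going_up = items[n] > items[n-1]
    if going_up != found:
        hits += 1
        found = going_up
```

Count direction changes in [3, 5, 0, 10, 5, 8, 7]
`hits` takes the values: 0 → 1 → 2 → 3 → 4 → 5

Answer: 5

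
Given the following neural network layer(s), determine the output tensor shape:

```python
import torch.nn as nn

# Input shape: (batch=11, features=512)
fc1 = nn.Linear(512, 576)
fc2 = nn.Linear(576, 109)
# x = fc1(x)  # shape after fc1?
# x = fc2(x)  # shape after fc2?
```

Input: (11, 512) -> after fc1: (11, 576) -> Output: (11, 109)

Answer: (11, 109)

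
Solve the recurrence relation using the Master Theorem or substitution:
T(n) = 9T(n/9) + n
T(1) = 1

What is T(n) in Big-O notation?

By Master Theorem: a=9, b=9, f(n)=n. Since log_9(9) = 1 and f(n) = Θ(n^1), Case 2 applies. T(n) = O(n log n).

Answer: O(n log n)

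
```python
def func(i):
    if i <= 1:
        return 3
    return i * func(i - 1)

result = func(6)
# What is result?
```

func(6) = 6 * 5 * 4 * 3 * 2 * 3 = 2160

Answer: 2160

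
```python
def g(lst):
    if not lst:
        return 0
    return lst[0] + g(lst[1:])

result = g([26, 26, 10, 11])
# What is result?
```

26 + 26 + 10 + 11 + 0 = 73

Answer: 73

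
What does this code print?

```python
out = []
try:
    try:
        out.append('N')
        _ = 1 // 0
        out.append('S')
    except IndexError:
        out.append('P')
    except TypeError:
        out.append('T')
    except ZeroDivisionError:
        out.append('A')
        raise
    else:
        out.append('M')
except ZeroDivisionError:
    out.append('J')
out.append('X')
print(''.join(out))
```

Execution trace: 'N' (inner try body) → 'A' (inner except ZeroDivisionError) → 'J' (outer except ZeroDivisionError) → 'X' (after the try/except). Output: NAJX

Answer: NAJX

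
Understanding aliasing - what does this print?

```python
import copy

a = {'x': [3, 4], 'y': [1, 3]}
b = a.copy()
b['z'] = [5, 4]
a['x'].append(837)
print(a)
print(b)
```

Key concept: shallow copy of dict with mutable values.
Step by step:
`a = {'x': [3, 4], 'y': [1, 3]}` → a = {'x': [3, 4], 'y': [1, 3]}
`b = a.copy()` → b = {'x': [3, 4], 'y': [1, 3]}
`b['z'] = [5, 4]` → b = {'x': [3, 4], 'y': [1, 3], 'z': [5, 4]}
`a['x'].append(837)` → a = {'x': [3, 4, 837], 'y': [1, 3]}; b = {'x': [3, 4, 837], 'y': [1, 3], 'z': [5, 4]}
`print(a)` → prints {'x': [3, 4, 837], 'y': [1, 3]}
`print(b)` → prints {'x': [3, 4, 837], 'y': [1, 3], 'z': [5, 4]}

Answer:
{'x': [3, 4, 837], 'y': [1, 3]}
{'x': [3, 4, 837], 'y': [1, 3], 'z': [5, 4]}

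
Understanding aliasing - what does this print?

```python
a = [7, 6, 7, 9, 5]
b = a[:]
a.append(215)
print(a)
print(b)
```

Key concept: slice [:] creates copy.
Step by step:
`a = [7, 6, 7, 9, 5]` → a = [7, 6, 7, 9, 5]
`b = a[:]` → b = [7, 6, 7, 9, 5]
`a.append(215)` → a = [7, 6, 7, 9, 5, 215]
`print(a)` → prints [7, 6, 7, 9, 5, 215]
`print(b)` → prints [7, 6, 7, 9, 5]

Answer:
[7, 6, 7, 9, 5, 215]
[7, 6, 7, 9, 5]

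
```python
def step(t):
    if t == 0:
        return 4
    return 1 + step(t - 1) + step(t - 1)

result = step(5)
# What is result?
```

step(t) = 1 + 2·step(t-1), step(0)=4. Closed form: (4+1)·2^5 - 1 = 159.

Answer: 159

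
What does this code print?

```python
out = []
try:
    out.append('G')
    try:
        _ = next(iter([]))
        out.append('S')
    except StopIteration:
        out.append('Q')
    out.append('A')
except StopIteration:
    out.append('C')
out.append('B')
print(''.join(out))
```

Execution trace: 'G' (try body) → 'Q' (inner except StopIteration) → 'A' (try body, no exception) → 'B' (after the try/except). Output: GQAB

Answer: GQAB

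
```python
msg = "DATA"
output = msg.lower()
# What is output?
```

Trace:
`msg = "DATA"` → msg = 'DATA'
`output = msg.lower()` → output = 'data'
So output = 'data'

Answer: 'data'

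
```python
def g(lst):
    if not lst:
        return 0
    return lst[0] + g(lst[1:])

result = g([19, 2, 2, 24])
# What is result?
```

19 + 2 + 2 + 24 + 0 = 47

Answer: 47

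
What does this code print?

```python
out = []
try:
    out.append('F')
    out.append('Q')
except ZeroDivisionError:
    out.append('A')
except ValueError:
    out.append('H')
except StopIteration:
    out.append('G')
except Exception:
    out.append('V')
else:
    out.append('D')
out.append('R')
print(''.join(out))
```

Execution trace: 'F' (try body) → 'Q' (try body, no exception) → 'D' (else) → 'R' (after the try/except). Output: FQDR

Answer: FQDR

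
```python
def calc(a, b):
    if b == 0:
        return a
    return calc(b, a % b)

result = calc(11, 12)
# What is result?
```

calc(11, 12) -> calc(12, 11) -> calc(11, 1) -> calc(1, 0) -> 1

Answer: 1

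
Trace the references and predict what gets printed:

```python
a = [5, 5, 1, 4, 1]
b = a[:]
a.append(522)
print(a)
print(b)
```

Key concept: slice [:] creates copy.
Step by step:
`a = [5, 5, 1, 4, 1]` → a = [5, 5, 1, 4, 1]
`b = a[:]` → b = [5, 5, 1, 4, 1]
`a.append(522)` → a = [5, 5, 1, 4, 1, 522]
`print(a)` → prints [5, 5, 1, 4, 1, 522]
`print(b)` → prints [5, 5, 1, 4, 1]

Answer:
[5, 5, 1, 4, 1, 522]
[5, 5, 1, 4, 1]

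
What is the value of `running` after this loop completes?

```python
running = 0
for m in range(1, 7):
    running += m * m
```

Sum of squares 1² to 6² = 91
`running` takes the values: 0 → 1 → 5 → 14 → 30 → 55 → 91

Answer: 91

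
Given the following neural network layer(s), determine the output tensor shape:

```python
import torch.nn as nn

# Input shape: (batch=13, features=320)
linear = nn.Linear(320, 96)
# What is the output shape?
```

Input: (13, 320) -> Output: (13, 96)

Answer: (13, 96)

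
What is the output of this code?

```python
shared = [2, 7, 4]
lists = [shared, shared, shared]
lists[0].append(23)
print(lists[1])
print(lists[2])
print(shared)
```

Key concept: list of same reference.
Step by step:
`shared = [2, 7, 4]` → shared = [2, 7, 4]
`lists = [shared, shared, shared]` → lists = [[2, 7, 4], [2, 7, 4], [2, 7, 4]]
`lists[0].append(23)` → shared = [2, 7, 4, 23]; lists = [[2, 7, 4, 23], [2, 7, 4, 23], [2, 7, 4, 23]]
`print(lists[1])` → prints [2, 7, 4, 23]
`print(lists[2])` → prints [2, 7, 4, 23]
`print(shared)` → prints [2, 7, 4, 23]

Answer:
[2, 7, 4, 23]
[2, 7, 4, 23]
[2, 7, 4, 23]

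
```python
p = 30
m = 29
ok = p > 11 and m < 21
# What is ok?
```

Trace:
`p = 30` → p = 30
`m = 29` → m = 29
`ok = p > 11 and m < 21` → ok = False
So ok = False

Answer: False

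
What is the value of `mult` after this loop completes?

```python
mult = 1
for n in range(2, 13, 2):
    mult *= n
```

Product of even numbers 2 to 12
`mult` takes the values: 1 → 2 → 8 → 48 → 384 → 3840 → 46080

Answer: 46080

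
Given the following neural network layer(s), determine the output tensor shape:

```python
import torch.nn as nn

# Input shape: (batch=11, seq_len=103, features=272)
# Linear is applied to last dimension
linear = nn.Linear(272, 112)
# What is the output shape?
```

Input: (11, 103, 272) -> Output: (11, 103, 112)

Answer: (11, 103, 112)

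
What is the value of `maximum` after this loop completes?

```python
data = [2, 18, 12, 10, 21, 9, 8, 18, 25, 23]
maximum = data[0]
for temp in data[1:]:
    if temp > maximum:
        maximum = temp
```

Maximum of [2, 18, 12, 10, 21, 9, 8, 18, 25, 23]
`maximum` takes the values: 2 → 18 → 21 → 25

Answer: 25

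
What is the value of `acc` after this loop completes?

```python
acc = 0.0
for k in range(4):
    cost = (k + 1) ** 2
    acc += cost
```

Sum of squared losses 1² + 2² + ... + 4²
`acc` takes the values: 0.0 → 1.0 → 5.0 → 14.0 → 30.0

Answer: 30.0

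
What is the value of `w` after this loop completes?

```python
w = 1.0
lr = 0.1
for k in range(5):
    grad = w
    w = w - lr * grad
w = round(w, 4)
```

Gradient descent: w = 1.0 * (1 - 0.1)^5
`w` takes the values: 1.0 → 0.9 → 0.81 → 0.729 → 0.6561 → 0.59049 → 0.5905

Answer: 0.5905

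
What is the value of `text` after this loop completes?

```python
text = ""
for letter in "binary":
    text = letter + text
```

Reverse 'binary'
`text` takes the values: "" → "b" → "ib" → "nib" → "anib" → "ranib" → "yranib"

Answer: "yranib"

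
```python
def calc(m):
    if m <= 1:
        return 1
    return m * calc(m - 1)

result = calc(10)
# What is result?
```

calc(10) = 10 * 9 * 8 * 7 * 6 * 5 * 4 * 3 * 2 * 1 = 3628800

Answer: 3628800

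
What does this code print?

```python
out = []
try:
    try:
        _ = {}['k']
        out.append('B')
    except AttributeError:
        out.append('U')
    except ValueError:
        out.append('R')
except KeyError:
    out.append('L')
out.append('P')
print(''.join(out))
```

Execution trace: 'L' (outer except KeyError) → 'P' (after the try/except). Output: LP

Answer: LP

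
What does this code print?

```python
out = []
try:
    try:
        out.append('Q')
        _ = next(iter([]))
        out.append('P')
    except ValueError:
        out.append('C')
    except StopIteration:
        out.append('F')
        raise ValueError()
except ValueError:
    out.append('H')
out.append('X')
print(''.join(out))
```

Execution trace: 'Q' (inner try body) → 'F' (inner except StopIteration) → 'H' (outer except ValueError) → 'X' (after the try/except). Output: QFHX

Answer: QFHX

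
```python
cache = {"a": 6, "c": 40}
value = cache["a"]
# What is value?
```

Trace:
`cache = {"a": 6, "c": 40}` → cache = {'a': 6, 'c': 40}
`value = cache["a"]` → value = 6
So value = 6

Answer: 6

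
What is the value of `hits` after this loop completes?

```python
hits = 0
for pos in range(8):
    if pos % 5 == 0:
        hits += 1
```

Count numbers divisible by 5 in range(8)
`hits` takes the values: 0 → 1 → 2

Answer: 2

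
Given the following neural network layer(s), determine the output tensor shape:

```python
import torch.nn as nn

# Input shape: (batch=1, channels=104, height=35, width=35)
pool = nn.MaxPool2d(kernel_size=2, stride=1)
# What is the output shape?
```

Input: (1, 104, 35, 35) -> Output: (1, 104, 34, 34)

Answer: (1, 104, 34, 34)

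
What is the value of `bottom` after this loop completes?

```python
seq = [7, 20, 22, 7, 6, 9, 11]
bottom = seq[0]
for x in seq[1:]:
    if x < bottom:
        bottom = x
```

Minimum of [7, 20, 22, 7, 6, 9, 11]
`bottom` takes the values: 7 → 6

Answer: 6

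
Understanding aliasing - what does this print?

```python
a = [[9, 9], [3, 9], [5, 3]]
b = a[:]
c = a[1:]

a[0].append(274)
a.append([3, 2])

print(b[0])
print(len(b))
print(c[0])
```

Key concept: slice with nested mutation.
Step by step:
`a = [[9, 9], [3, 9], [5, 3]]` → a = [[9, 9], [3, 9], [5, 3]]
`b = a[:]` → b = [[9, 9], [3, 9], [5, 3]]
`c = a[1:]` → c = [[3, 9], [5, 3]]
`a[0].append(274)` → a = [[9, 9, 274], [3, 9], [5, 3]]; b = [[9, 9, 274], [3, 9], [5, 3]]
`a.append([3, 2])` → a = [[9, 9, 274], [3, 9], [5, 3], [3, 2]]
`print(b[0])` → prints [9, 9, 274]
`print(len(b))` → prints 3
`print(c[0])` → prints [3, 9]

Answer:
[9, 9, 274]
3
[3, 9]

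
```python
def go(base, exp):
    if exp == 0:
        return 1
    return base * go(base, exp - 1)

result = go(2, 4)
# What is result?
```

go(2, 4) = 2 * 2 * 2 * 2 = 16

Answer: 16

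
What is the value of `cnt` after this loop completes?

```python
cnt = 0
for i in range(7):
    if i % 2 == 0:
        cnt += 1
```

Count numbers divisible by 2 in range(7)
`cnt` takes the values: 0 → 1 → 2 → 3 → 4

Answer: 4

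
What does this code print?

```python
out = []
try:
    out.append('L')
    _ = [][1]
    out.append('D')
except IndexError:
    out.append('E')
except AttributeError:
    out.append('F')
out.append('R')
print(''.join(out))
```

Execution trace: 'L' (try body) → 'E' (except IndexError) → 'R' (after the try/except). Output: LER

Answer: LER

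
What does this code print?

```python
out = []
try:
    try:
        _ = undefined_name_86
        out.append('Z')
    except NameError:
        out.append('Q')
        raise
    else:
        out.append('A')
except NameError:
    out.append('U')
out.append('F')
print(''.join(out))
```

Execution trace: 'Q' (inner except NameError) → 'U' (outer except NameError) → 'F' (after the try/except). Output: QUF

Answer: QUF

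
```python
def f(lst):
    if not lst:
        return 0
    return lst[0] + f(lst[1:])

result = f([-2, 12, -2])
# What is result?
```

(-2) + 12 + (-2) + 0 = 8

Answer: 8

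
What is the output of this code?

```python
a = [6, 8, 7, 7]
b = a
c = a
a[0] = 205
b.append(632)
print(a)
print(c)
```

Key concept: multiple aliases.
Step by step:
`a = [6, 8, 7, 7]` → a = [6, 8, 7, 7]
`b = a` → b = [6, 8, 7, 7] (same object as a)
`c = a` → c = [6, 8, 7, 7] (same object as a, b)
`a[0] = 205` → a = [205, 8, 7, 7] (same object as b, c); b = [205, 8, 7, 7] (same object as a, c); c = [205, 8, 7, 7] (same object as a, b)
`b.append(632)` → a = [205, 8, 7, 7, 632] (same object as b, c); b = [205, 8, 7, 7, 632] (same object as a, c); c = [205, 8, 7, 7, 632] (same object as a, b)
`print(a)` → prints [205, 8, 7, 7, 632]
`print(c)` → prints [205, 8, 7, 7, 632]

Answer:
[205, 8, 7, 7, 632]
[205, 8, 7, 7, 632]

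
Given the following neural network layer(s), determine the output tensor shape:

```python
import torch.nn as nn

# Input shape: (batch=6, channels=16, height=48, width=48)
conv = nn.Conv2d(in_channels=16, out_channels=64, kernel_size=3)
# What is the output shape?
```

Input: (6, 16, 48, 48) -> Output: (6, 64, 46, 46)

Answer: (6, 64, 46, 46)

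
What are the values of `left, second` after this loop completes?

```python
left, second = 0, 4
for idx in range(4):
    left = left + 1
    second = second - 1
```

left goes 0→4, second goes 4→0
`left, second` takes the values: (0, 4) → (1, 4) → (1, 3) → (2, 3) → (2, 2) → (3, 2) → (3, 1) → (4, 1) → (4, 0)

Answer: 4, 0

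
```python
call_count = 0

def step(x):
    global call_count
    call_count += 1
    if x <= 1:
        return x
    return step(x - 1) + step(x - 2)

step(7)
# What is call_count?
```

Calls(x) = 1 + Calls(x-1) + Calls(x-2); Calls(0)=Calls(1)=1. For x=7 this gives 41.

Answer: 41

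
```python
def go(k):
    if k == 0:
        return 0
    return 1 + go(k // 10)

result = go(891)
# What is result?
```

Count of digits of 891: 3

Answer: 3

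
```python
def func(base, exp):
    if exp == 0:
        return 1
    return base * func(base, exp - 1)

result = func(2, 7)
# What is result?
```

func(2, 7) = 2 * 2 * 2 * 2 * 2 * 2 * 2 = 128

Answer: 128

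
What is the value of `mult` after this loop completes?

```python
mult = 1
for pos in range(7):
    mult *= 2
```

2^7 = 128
`mult` takes the values: 1 → 2 → 4 → 8 → 16 → 32 → 64 → 128

Answer: 128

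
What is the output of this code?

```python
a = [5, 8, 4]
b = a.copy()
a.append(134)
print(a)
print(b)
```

Key concept: list.copy() creates independent copy.
Step by step:
`a = [5, 8, 4]` → a = [5, 8, 4]
`b = a.copy()` → b = [5, 8, 4]
`a.append(134)` → a = [5, 8, 4, 134]
`print(a)` → prints [5, 8, 4, 134]
`print(b)` → prints [5, 8, 4]

Answer:
[5, 8, 4, 134]
[5, 8, 4]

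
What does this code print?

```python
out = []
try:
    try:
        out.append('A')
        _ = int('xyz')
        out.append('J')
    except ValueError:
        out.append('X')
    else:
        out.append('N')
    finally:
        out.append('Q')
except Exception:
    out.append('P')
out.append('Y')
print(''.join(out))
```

Execution trace: 'A' (inner try body) → 'X' (inner except ValueError) → 'Q' (inner finally) → 'Y' (after the try/except). Output: AXQY

Answer: AXQY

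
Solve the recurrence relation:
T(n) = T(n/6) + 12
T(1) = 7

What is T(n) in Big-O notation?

Each step divides n by 6 and adds 12. After log_6(n) steps we reach T(1)=7. So T(n) = 12·log_6(n) + 7 = O(log n).

Answer: O(log n)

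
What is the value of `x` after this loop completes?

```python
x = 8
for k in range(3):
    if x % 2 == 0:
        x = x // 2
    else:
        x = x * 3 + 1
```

Collatz-style transformation from 8
`x` takes the values: 8 → 4 → 2 → 1

Answer: 1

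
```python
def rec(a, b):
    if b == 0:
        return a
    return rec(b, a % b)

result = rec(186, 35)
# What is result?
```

rec(186, 35) -> rec(35, 11) -> rec(11, 2) -> rec(2, 1) -> rec(1, 0) -> 1

Answer: 1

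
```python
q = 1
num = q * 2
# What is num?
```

Trace:
`q = 1` → q = 1
`num = q * 2` → num = 2
So num = 2

Answer: 2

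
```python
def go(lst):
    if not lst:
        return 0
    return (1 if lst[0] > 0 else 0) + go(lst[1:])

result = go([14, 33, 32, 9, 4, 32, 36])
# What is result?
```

Count of positive elements in [14, 33, 32, 9, 4, 32, 36] = 7

Answer: 7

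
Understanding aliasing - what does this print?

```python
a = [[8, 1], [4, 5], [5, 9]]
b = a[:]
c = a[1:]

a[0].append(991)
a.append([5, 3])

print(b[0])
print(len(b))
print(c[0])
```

Key concept: slice with nested mutation.
Step by step:
`a = [[8, 1], [4, 5], [5, 9]]` → a = [[8, 1], [4, 5], [5, 9]]
`b = a[:]` → b = [[8, 1], [4, 5], [5, 9]]
`c = a[1:]` → c = [[4, 5], [5, 9]]
`a[0].append(991)` → a = [[8, 1, 991], [4, 5], [5, 9]]; b = [[8, 1, 991], [4, 5], [5, 9]]
`a.append([5, 3])` → a = [[8, 1, 991], [4, 5], [5, 9], [5, 3]]
`print(b[0])` → prints [8, 1, 991]
`print(len(b))` → prints 3
`print(c[0])` → prints [4, 5]

Answer:
[8, 1, 991]
3
[4, 5]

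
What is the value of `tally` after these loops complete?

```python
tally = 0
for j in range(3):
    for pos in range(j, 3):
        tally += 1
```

Upper triangle: 3 + 2 + ... + 1
`tally` takes the values: 0 → 1 → 2 → 3 → 4 → 5 → 6

Answer: 6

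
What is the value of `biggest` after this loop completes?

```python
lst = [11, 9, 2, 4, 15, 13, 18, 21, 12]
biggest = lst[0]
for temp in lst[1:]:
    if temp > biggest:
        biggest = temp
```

Maximum of [11, 9, 2, 4, 15, 13, 18, 21, 12]
`biggest` takes the values: 11 → 15 → 18 → 21

Answer: 21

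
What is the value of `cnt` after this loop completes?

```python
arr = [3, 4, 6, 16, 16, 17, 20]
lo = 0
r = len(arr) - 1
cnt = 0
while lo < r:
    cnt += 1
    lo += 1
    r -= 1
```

Iterations until pointers meet (list length 7)
`cnt` takes the values: 0 → 1 → 2 → 3

Answer: 3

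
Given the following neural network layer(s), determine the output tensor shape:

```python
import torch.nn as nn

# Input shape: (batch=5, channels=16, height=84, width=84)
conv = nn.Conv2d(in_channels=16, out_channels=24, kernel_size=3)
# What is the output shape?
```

Input: (5, 16, 84, 84) -> Output: (5, 24, 82, 82)

Answer: (5, 24, 82, 82)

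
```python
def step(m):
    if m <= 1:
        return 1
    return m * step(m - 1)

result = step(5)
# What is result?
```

step(5) = 5 * 4 * 3 * 2 * 1 = 120

Answer: 120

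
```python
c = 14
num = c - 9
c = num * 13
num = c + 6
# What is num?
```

Trace:
`c = 14` → c = 14
`num = c - 9` → num = 5
`c = num * 13` → c = 65
`num = c + 6` → num = 71
So num = 71

Answer: 71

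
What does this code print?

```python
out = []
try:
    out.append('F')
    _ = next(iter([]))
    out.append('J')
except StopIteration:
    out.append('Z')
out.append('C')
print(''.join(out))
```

Execution trace: 'F' (try body) → 'Z' (except StopIteration) → 'C' (after the try/except). Output: FZC

Answer: FZC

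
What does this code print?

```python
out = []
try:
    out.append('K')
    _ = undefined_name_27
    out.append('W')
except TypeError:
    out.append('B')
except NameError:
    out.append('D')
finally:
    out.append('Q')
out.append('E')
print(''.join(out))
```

Execution trace: 'K' (try body) → 'D' (except NameError) → 'Q' (finally) → 'E' (after the try/except). Output: KDQE

Answer: KDQE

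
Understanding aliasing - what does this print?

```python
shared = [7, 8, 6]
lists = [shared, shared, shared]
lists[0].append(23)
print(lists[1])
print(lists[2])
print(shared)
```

Key concept: list of same reference.
Step by step:
`shared = [7, 8, 6]` → shared = [7, 8, 6]
`lists = [shared, shared, shared]` → lists = [[7, 8, 6], [7, 8, 6], [7, 8, 6]]
`lists[0].append(23)` → shared = [7, 8, 6, 23]; lists = [[7, 8, 6, 23], [7, 8, 6, 23], [7, 8, 6, 23]]
`print(lists[1])` → prints [7, 8, 6, 23]
`print(lists[2])` → prints [7, 8, 6, 23]
`print(shared)` → prints [7, 8, 6, 23]

Answer:
[7, 8, 6, 23]
[7, 8, 6, 23]
[7, 8, 6, 23]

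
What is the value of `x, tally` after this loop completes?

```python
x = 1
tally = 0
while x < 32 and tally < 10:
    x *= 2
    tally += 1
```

Double until >= 32 or 10 iterations
`x, tally` takes the values: (1, 0) → (2, 0) → (2, 1) → (4, 1) → (4, 2) → (8, 2) → (8, 3) → (16, 3) → (16, 4) → (32, 4) → (32, 5)

Answer: 32, 5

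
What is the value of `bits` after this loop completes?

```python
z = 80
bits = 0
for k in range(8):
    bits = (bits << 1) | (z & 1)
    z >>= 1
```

Reverse lowest 8 bits of 80
`bits` takes the values: 0 → 1 → 2 → 5 → 10

Answer: 10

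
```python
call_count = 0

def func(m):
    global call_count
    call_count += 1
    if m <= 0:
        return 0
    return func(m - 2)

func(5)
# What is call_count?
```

Linear recursion stepping by 2: 4 calls from m=5 down to ≤0.

Answer: 4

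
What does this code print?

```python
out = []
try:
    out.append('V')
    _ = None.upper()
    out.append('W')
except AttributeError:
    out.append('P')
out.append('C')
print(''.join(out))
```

Execution trace: 'V' (try body) → 'P' (except AttributeError) → 'C' (after the try/except). Output: VPC

Answer: VPC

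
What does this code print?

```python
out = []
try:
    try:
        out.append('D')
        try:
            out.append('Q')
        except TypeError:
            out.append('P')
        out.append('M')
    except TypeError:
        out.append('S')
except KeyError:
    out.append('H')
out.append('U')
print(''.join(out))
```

Execution trace: 'D' (try body) → 'Q' (inner try body, no exception) → 'M' (try body, no exception) → 'U' (after the try/except). Output: DQMU

Answer: DQMU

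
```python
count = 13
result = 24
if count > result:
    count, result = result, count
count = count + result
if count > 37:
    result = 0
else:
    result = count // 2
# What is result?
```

Trace:
`count = 13` → count = 13
`result = 24` → result = 24
`if count > result: ...` → count > result is False → no variable changes
`count = count + result` → count = 37
`if count > 37: ...` → count > 37 is False, take else branch → result = 18
So result = 18

Answer: 18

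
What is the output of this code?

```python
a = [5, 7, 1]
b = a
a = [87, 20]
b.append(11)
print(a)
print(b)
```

Key concept: rebinding vs mutation: a is rebound to a new list, b still points at the original.
Step by step:
`a = [5, 7, 1]` → a = [5, 7, 1]
`b = a` → b = [5, 7, 1] (same object as a)
`a = [87, 20]` → a = [87, 20]
`b.append(11)` → b = [5, 7, 1, 11]
`print(a)` → prints [87, 20]
`print(b)` → prints [5, 7, 1, 11]

Answer:
[87, 20]
[5, 7, 1, 11]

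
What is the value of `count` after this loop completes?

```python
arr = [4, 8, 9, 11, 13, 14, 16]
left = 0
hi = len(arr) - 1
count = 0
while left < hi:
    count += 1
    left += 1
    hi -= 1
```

Iterations until pointers meet (list length 7)
`count` takes the values: 0 → 1 → 2 → 3

Answer: 3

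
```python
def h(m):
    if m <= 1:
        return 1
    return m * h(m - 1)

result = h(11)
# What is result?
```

h(11) = 11 * 10 * 9 * 8 * 7 * 6 * 5 * 4 * 3 * 2 * 1 = 39916800

Answer: 39916800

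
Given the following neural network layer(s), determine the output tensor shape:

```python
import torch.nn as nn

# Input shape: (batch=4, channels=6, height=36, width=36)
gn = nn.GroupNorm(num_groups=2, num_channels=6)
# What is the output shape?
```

Input: (4, 6, 36, 36) -> Output: (4, 6, 36, 36)

Answer: (4, 6, 36, 36)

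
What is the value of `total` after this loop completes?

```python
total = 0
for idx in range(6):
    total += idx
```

Sum of 0 to 5 = 15
`total` takes the values: 0 → 1 → 3 → 6 → 10 → 15

Answer: 15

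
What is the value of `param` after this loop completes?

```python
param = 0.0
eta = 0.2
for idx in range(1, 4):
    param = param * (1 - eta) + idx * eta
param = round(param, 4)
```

Moving average with lr=0.2
`param` takes the values: 0.0 → 0.2 → 0.56 → 1.048

Answer: 1.048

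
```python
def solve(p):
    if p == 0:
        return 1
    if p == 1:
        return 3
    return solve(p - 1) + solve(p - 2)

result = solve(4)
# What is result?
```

Build up from base cases: solve(0)=1, solve(1)=3, solve(2)=4, solve(3)=7, solve(4)=11

Answer: 11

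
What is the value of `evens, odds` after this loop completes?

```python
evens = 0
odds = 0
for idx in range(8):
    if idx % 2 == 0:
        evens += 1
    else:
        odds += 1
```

Count evens and odds in range(8)
`evens, odds` takes the values: (0, 0) → (1, 0) → (1, 1) → (2, 1) → (2, 2) → (3, 2) → (3, 3) → (4, 3) → (4, 4)

Answer: 4, 4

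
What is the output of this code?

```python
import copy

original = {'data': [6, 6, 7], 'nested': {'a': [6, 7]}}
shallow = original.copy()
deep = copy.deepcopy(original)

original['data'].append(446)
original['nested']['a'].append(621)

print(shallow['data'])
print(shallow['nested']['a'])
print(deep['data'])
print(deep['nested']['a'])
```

Key concept: comparing shallow vs deep copy.
Step by step:
`original = {'data': [6, 6, 7], 'nested': {'a': [6, 7]}}` → original = {'data': [6, 6, 7], 'nested': {'a': [6, 7]}}
`shallow = original.copy()` → shallow = {'data': [6, 6, 7], 'nested': {'a': [6, 7]}}
`deep = copy.deepcopy(original)` → deep = {'data': [6, 6, 7], 'nested': {'a': [6, 7]}}
`original['data'].append(446)` → original = {'data': [6, 6, 7, 446], 'nested': {'a': [6, 7]}}; shallow = {'data': [6, 6, 7, 446], 'nested': {'a': [6, 7]}}
`original['nested']['a'].append(621)` → original = {'data': [6, 6, 7, 446], 'nested': {'a': [6, 7, 621]}}; shallow = {'data': [6, 6, 7, 446], 'nested': {'a': [6, 7, 621]}}
`print(shallow['data'])` → prints [6, 6, 7, 446]
`print(shallow['nested']['a'])` → prints [6, 7, 621]
`print(deep['data'])` → prints [6, 6, 7]
`print(deep['nested']['a'])` → prints [6, 7]

Answer:
[6, 6, 7, 446]
[6, 7, 621]
[6, 6, 7]
[6, 7]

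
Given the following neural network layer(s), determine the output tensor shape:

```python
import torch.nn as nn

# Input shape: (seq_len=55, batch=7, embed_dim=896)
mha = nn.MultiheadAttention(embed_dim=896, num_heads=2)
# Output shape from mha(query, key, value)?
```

Input: (55, 7, 896) -> Output: (55, 7, 896)

Answer: (55, 7, 896)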